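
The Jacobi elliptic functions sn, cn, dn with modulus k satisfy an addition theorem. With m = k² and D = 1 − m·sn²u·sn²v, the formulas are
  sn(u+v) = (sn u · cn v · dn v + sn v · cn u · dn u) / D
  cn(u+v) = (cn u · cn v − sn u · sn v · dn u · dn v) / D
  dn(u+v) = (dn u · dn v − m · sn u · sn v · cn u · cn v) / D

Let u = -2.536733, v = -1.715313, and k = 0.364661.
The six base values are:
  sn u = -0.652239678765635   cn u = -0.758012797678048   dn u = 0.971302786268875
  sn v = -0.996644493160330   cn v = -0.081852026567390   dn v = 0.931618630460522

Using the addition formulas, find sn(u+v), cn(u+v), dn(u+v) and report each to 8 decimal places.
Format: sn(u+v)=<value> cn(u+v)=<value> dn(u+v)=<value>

sn(u+v)=0.83017497 cn(u+v)=-0.55750293 dn(u+v)=0.95307559

m = k² = 0.132977644921
D = 1 − m·sn²u·sn²v = 0.9438081137240515
sn(u+v) = (sn u·cn v·dn v + sn v·cn u·dn u)/D = 0.783525870938439/0.9438081137240515 = 0.8301749683490478
cn(u+v) = (cn u·cn v − sn u·sn v·dn u·dn v)/D = -0.5261757929642077/0.9438081137240515 = -0.557502934455647
dn(u+v) = (dn u·dn v − m·sn u·sn v·cn u·cn v)/D = 0.8995204714030208/0.9438081137240515 = 0.9530755863643916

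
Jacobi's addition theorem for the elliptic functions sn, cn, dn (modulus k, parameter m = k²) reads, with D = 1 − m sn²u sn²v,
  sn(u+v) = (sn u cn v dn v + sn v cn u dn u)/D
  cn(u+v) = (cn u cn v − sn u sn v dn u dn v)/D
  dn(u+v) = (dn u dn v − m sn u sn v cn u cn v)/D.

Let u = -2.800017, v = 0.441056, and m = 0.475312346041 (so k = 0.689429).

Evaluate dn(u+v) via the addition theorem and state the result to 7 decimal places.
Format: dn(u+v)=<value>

sn u = -0.7333852148753037, cn u = -0.6798133027547377, dn u = 0.8627580272637876
sn v = 0.4209969026285613, cn v = 0.9070620750407095, dn v = 0.9569516205530394
m = k² = 0.475312346041
D = 1 − m·sn²u·sn²v = 0.9546892556249874
dn(u+v) = (dn u·dn v − m·sn u·sn v·cn u·cn v)/D = 0.7351243114848658/0.9546892556249874 = 0.7700142293982523

dn(u+v)=0.7700142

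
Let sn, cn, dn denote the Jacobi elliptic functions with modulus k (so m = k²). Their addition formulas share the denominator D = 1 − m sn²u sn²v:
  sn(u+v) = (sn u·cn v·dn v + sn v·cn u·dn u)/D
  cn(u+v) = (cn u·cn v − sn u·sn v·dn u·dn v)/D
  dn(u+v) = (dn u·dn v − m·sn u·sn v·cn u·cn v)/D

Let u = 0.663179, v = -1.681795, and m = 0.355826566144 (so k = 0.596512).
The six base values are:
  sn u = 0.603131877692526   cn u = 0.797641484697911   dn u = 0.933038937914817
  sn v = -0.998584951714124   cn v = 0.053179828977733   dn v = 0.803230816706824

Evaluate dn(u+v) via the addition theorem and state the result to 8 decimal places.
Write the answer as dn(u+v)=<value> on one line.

m = k² = 0.355826566144
D = 1 − m·sn²u·sn²v = 0.8709277234860764
dn(u+v) = (dn u·dn v − m·sn u·sn v·cn u·cn v)/D = 0.758536181876614/0.8709277234860764 = 0.8709519302479074

dn(u+v)=0.87095193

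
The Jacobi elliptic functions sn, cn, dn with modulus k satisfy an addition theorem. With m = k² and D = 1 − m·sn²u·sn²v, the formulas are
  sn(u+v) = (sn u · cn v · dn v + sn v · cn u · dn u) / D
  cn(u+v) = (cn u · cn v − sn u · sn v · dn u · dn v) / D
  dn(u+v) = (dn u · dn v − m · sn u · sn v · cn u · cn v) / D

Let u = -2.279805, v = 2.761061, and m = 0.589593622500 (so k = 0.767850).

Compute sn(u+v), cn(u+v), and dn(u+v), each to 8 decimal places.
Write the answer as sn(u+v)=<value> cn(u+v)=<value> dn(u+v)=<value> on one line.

sn(u+v)=0.45365039 cn(u+v)=0.89117974 dn(u+v)=0.93736995

sn u = -0.9756457791516162, cn u = -0.2193520312731015, dn u = 0.6624008299791622
sn v = 0.8469248016548735, cn v = -0.5317126858951677, dn v = 0.7596679087029319
m = k² = 0.5895936225
D = 1 − m·sn²u·sn²v = 0.5974435222702336
sn(u+v) = (sn u·cn v·dn v + sn v·cn u·dn u)/D = 0.2710304846145568/0.5974435222702336 = 0.4536503862066568
cn(u+v) = (cn u·cn v − sn u·sn v·dn u·dn v)/D = 0.5324295622073042/0.5974435222702336 = 0.8911797389385326
dn(u+v) = (dn u·dn v − m·sn u·sn v·cn u·cn v)/D = 0.5600256019764802/0.5974435222702336 = 0.9373699456116479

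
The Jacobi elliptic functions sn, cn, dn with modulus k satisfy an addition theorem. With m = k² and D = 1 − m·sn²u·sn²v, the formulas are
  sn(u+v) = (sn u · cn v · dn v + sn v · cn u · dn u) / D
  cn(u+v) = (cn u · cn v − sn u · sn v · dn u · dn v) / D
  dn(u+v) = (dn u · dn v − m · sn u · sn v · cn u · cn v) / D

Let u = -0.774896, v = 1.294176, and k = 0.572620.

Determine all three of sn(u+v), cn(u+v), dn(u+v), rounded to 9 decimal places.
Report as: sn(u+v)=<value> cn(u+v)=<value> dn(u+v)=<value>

sn u = -0.6834453284371374, cn u = 0.7300017007086034, dn u = 0.9202400140892643
sn v = 0.9354000568068401, cn v = 0.3535911957695784, dn v = 0.8444535567272499
m = k² = 0.3278936644
D = 1 − m·sn²u·sn²v = 0.8659905675820636
sn(u+v) = (sn u·cn v·dn v + sn v·cn u·dn u)/D = 0.424309175406082/0.8659905675820636 = 0.4899697425005421
cn(u+v) = (cn u·cn v − sn u·sn v·dn u·dn v)/D = 0.7549181325198882/0.8659905675820636 = 0.8717394401046407
dn(u+v) = (dn u·dn v − m·sn u·sn v·cn u·cn v)/D = 0.8312077074845726/0.8659905675820636 = 0.9598345970503946

sn(u+v)=0.489969743 cn(u+v)=0.871739440 dn(u+v)=0.959834597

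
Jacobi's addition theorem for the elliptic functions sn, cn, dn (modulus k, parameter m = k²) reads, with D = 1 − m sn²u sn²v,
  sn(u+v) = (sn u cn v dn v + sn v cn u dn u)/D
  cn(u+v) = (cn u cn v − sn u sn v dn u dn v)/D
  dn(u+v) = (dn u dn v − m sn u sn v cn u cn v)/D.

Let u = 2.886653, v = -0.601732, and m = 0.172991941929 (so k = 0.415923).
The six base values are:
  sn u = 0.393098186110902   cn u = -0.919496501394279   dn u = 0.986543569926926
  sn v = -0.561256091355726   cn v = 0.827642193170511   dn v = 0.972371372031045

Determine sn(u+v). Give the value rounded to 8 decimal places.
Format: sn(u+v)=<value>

m = k² = 0.172991941929
D = 1 − m·sn²u·sn²v = 0.9915792632904779
sn(u+v) = (sn u·cn v·dn v + sn v·cn u·dn u)/D = 0.8254843307130003/0.9915792632904779 = 0.8324945481147875

sn(u+v)=0.83249455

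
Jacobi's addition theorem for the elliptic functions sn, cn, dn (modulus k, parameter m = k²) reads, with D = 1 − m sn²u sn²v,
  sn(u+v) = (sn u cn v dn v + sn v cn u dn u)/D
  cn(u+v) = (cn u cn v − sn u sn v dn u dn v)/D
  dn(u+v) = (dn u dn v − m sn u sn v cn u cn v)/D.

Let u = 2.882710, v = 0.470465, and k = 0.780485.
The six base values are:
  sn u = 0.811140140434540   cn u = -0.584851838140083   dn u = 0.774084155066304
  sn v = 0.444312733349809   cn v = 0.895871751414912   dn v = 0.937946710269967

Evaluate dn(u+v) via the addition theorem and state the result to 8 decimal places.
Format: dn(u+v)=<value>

dn(u+v)=0.91334399

m = k² = 0.609156835225
D = 1 − m·sn²u·sn²v = 0.920877786535177
dn(u+v) = (dn u·dn v − m·sn u·sn v·cn u·cn v)/D = 0.8410781920964773/0.920877786535177 = 0.9133439902606974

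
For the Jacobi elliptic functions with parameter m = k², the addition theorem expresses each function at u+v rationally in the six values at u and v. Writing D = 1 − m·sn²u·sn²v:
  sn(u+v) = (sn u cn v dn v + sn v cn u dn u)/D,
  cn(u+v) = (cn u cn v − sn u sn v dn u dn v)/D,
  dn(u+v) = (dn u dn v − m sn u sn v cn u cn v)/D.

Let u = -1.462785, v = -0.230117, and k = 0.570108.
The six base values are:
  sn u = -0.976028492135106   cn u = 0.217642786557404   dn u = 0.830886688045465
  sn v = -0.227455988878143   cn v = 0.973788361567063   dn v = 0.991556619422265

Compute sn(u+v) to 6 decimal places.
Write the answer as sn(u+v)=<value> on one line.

m = k² = 0.325023131664
D = 1 − m·sn²u·sn²v = 0.9839810511583992
sn(u+v) = (sn u·cn v·dn v + sn v·cn u·dn u)/D = -0.9835525593643577/0.9839810511583992 = -0.9995645324739364

sn(u+v)=-0.999565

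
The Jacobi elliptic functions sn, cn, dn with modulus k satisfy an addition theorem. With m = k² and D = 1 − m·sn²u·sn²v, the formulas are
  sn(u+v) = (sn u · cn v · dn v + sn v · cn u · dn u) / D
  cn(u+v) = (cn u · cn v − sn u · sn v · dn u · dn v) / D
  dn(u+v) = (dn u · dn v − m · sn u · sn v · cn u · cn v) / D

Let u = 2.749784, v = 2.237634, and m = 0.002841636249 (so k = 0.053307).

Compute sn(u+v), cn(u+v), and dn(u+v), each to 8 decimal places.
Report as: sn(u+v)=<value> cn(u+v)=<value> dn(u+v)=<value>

sn u = 0.3838997317862184, cn u = -0.9233747862782856, dn u = 0.9997905793113405
sn v = 0.7869777779448222, cn v = -0.6169813425226326, dn v = 0.9991196514882809
m = k² = 0.002841636249
D = 1 − m·sn²u·sn²v = 0.9997406244469426
sn(u+v) = (sn u·cn v·dn v + sn v·cn u·dn u)/D = -0.9631737101131339/0.9997406244469426 = -0.9634235986418601
cn(u+v) = (cn u·cn v − sn u·sn v·dn u·dn v)/D = 0.2679136433936569/0.9997406244469426 = 0.2679831516718318
dn(u+v) = (dn u·dn v − m·sn u·sn v·cn u·cn v)/D = 0.9984213138766915/0.9997406244469426 = 0.9986803471440595

sn(u+v)=-0.96342360 cn(u+v)=0.26798315 dn(u+v)=0.99868035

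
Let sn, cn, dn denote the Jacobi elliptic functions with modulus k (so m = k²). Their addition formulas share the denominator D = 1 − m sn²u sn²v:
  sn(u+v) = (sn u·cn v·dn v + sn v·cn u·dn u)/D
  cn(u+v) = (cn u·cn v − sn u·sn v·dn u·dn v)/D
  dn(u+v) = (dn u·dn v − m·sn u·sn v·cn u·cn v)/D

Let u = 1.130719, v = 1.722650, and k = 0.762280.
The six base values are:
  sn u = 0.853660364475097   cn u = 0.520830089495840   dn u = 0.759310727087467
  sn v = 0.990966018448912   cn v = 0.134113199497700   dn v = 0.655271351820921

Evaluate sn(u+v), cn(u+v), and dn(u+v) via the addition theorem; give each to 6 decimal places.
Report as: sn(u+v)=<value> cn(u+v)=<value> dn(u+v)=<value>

sn(u+v)=0.799288 cn(u+v)=-0.600948 dn(u+v)=0.792954

m = k² = 0.5810707984
D = 1 − m·sn²u·sn²v = 0.5841690502890449
sn(u+v) = (sn u·cn v·dn v + sn v·cn u·dn u)/D = 0.4669193200306695/0.5841690502890449 = 0.7992880139741046
cn(u+v) = (cn u·cn v − sn u·sn v·dn u·dn v)/D = -0.3510553060383817/0.5841690502890449 = -0.600948143118299
dn(u+v) = (dn u·dn v − m·sn u·sn v·cn u·cn v)/D = 0.4632192923703681/0.5841690502890449 = 0.7929541836240191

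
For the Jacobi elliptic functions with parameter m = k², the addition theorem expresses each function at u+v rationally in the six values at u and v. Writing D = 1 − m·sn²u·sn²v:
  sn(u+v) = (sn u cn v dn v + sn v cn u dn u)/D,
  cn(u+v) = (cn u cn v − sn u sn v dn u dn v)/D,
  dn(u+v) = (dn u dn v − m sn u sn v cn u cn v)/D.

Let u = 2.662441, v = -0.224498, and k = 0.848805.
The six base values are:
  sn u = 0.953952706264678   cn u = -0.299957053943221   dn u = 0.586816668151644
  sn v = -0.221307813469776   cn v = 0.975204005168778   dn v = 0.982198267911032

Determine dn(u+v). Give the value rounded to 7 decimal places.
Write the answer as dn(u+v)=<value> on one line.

dn(u+v)=0.5495232

m = k² = 0.720469928025
D = 1 − m·sn²u·sn²v = 0.9678883189274134
dn(u+v) = (dn u·dn v − m·sn u·sn v·cn u·cn v)/D = 0.5318770777456937/0.9678883189274134 = 0.5495231912036142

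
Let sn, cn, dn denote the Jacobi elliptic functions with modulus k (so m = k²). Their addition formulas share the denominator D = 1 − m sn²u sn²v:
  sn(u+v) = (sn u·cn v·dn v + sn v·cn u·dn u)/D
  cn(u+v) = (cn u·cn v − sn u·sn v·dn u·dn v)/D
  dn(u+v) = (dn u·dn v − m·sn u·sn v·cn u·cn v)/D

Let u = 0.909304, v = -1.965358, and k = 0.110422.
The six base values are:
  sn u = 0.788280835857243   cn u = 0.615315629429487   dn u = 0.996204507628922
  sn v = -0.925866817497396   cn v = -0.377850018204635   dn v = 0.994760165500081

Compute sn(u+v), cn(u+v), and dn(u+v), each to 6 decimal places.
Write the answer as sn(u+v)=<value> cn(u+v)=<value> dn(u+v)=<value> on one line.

m = k² = 0.012193018084
D = 1 − m·sn²u·sn²v = 0.9935051340217848
sn(u+v) = (sn u·cn v·dn v + sn v·cn u·dn u)/D = -0.8638292637142364/0.9935051340217848 = -0.8694763963799456
cn(u+v) = (cn u·cn v − sn u·sn v·dn u·dn v)/D = 0.4907661912546186/0.9935051340217848 = 0.4939744893596669
dn(u+v) = (dn u·dn v − m·sn u·sn v·cn u·cn v)/D = 0.9889155722703354/0.9935051340217848 = 0.9953804347916447

sn(u+v)=-0.869476 cn(u+v)=0.493974 dn(u+v)=0.995380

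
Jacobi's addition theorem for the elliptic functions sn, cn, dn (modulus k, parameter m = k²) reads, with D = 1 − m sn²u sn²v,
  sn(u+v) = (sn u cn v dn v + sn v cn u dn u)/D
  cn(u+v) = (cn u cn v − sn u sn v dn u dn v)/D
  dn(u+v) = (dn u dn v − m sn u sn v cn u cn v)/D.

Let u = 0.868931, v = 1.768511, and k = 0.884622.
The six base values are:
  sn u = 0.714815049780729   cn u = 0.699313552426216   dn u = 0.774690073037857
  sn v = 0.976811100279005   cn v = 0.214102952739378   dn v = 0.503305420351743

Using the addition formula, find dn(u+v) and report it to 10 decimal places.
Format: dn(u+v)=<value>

m = k² = 0.782556082884
D = 1 − m·sn²u·sn²v = 0.6184741055286918
dn(u+v) = (dn u·dn v − m·sn u·sn v·cn u·cn v)/D = 0.3080942144499212/0.6184741055286918 = 0.4981521646513435

dn(u+v)=0.4981521647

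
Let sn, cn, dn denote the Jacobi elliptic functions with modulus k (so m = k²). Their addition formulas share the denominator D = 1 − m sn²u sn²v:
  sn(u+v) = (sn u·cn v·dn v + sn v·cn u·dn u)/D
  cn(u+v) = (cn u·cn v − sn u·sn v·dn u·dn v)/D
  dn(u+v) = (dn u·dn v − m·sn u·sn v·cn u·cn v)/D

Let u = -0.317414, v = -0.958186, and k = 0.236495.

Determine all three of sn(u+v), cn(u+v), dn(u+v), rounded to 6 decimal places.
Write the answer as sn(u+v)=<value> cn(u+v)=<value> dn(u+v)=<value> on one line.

sn u = -0.3118332850029447, cn u = 0.9501368334951931, dn u = 0.9972769816417114
sn v = -0.8142125793396539, cn v = 0.5805668571707033, dn v = 0.981285750027279
m = k² = 0.055929885025
D = 1 − m·sn²u·sn²v = 0.9963945084522729
sn(u+v) = (sn u·cn v·dn v + sn v·cn u·dn u)/D = -0.9491588396449033/0.9963945084522729 = -0.9525934071227048
cn(u+v) = (cn u·cn v − sn u·sn v·dn u·dn v)/D = 0.3031493255769954/0.9963945084522729 = 0.3042462829787025
dn(u+v) = (dn u·dn v − m·sn u·sn v·cn u·cn v)/D = 0.9707804298960985/0.9963945084522729 = 0.9742932359232274

sn(u+v)=-0.952593 cn(u+v)=0.304246 dn(u+v)=0.974293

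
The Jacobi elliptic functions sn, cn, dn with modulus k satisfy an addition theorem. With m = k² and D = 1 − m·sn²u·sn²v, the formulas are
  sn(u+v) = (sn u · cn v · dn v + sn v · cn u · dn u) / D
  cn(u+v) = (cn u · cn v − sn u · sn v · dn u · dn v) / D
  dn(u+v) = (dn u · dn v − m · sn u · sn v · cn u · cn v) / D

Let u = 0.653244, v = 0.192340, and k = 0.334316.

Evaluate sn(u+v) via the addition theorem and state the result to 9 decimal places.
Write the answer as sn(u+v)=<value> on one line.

sn(u+v)=0.741862922

sn u = 0.6039791828600888, cn u = 0.7970000920148375, dn u = 0.9794020380660338
sn v = 0.1910271458007649, cn v = 0.9815847541436314, dn v = 0.9979586475128696
m = k² = 0.111767187856
D = 1 − m·sn²u·sn²v = 0.9985121866958037
sn(u+v) = (sn u·cn v·dn v + sn v·cn u·dn u)/D = 0.740759168924787/0.9985121866958037 = 0.7418629224506991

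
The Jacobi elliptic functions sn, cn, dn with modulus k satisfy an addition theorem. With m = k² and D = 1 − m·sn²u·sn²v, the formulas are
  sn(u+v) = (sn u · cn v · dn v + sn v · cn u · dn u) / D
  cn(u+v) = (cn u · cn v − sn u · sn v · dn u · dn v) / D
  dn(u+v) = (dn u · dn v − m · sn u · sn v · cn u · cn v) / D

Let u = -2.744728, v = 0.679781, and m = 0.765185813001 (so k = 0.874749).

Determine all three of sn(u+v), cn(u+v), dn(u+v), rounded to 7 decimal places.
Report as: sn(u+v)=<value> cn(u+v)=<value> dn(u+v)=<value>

sn u = -0.9604390173678571, cn u = -0.2784903838868859, dn u = 0.5423648420805573
sn v = 0.6001403653544327, cn v = 0.799894706740986, dn v = 0.8511193838411856
m = k² = 0.765185813001
D = 1 − m·sn²u·sn²v = 0.7457785593444421
sn(u+v) = (sn u·cn v·dn v + sn v·cn u·dn u)/D = -0.7445197770575309/0.7457785593444421 = -0.9983121232554369
cn(u+v) = (cn u·cn v − sn u·sn v·dn u·dn v)/D = 0.04331236714930381/0.7457785593444421 = 0.05807671272740323
dn(u+v) = (dn u·dn v − m·sn u·sn v·cn u·cn v)/D = 0.3633672279258676/0.7457785593444421 = 0.4872320655681981

sn(u+v)=-0.9983121 cn(u+v)=0.0580767 dn(u+v)=0.4872321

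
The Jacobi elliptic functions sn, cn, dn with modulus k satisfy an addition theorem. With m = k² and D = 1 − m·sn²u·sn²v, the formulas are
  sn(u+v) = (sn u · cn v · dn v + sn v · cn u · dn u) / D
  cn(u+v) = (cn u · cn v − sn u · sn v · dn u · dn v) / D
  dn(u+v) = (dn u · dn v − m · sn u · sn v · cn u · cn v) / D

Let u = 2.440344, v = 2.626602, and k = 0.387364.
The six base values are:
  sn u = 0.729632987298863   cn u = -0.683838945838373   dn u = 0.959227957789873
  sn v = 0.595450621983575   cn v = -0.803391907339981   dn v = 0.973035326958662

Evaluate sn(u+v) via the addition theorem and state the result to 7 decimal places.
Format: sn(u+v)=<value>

m = k² = 0.150050868496
D = 1 − m·sn²u·sn²v = 0.9716770202990788
sn(u+v) = (sn u·cn v·dn v + sn v·cn u·dn u)/D = -0.9609653148643668/0.9716770202990788 = -0.9889760638453558

sn(u+v)=-0.9889761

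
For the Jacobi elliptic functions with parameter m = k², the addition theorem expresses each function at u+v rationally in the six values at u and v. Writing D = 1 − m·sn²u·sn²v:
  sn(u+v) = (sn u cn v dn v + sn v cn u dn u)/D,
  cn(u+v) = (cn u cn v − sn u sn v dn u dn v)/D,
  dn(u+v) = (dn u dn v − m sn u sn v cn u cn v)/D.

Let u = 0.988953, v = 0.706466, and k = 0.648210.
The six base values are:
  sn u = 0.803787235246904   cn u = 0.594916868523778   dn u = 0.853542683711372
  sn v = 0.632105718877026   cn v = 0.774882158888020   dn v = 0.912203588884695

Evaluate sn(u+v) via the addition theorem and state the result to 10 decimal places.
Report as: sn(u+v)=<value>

m = k² = 0.4201762041
D = 1 − m·sn²u·sn²v = 0.8915341304185717
sn(u+v) = (sn u·cn v·dn v + sn v·cn u·dn u)/D = 0.8891322664483901/0.8915341304185717 = 0.9973059203363825

sn(u+v)=0.9973059203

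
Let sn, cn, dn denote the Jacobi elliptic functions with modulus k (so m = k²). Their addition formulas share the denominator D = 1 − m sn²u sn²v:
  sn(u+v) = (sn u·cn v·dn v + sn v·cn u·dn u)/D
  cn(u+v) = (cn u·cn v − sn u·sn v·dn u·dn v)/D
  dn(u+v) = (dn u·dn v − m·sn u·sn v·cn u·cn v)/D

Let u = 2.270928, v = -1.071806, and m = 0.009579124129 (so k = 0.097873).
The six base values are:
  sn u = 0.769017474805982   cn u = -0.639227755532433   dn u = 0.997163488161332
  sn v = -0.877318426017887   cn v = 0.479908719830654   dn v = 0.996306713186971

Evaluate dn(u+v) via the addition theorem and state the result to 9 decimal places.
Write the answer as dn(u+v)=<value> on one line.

dn(u+v)=0.995840210

m = k² = 0.009579124129
D = 1 − m·sn²u·sn²v = 0.9956397366562155
dn(u+v) = (dn u·dn v − m·sn u·sn v·cn u·cn v)/D = 0.9914980845965963/0.9956397366562155 = 0.9958402101612289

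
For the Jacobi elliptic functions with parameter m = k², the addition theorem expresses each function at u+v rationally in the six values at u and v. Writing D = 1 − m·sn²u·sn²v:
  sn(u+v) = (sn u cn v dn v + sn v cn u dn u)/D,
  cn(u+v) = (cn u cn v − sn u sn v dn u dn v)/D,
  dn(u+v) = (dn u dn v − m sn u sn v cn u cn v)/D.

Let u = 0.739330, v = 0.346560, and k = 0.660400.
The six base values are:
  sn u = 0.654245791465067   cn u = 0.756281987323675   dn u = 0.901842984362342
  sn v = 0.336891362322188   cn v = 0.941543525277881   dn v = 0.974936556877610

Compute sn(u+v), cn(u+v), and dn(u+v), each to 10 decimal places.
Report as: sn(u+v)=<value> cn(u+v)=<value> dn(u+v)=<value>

sn(u+v)=0.8483111612 cn(u+v)=0.5294980395 dn(u+v)=0.8283406882

m = k² = 0.43612816
D = 1 − m·sn²u·sn²v = 0.978812693136548
sn(u+v) = (sn u·cn v·dn v + sn v·cn u·dn u)/D = 0.8303377322897242/0.978812693136548 = 0.8483111611772785
cn(u+v) = (cn u·cn v − sn u·sn v·dn u·dn v)/D = 0.5182794020421614/0.978812693136548 = 0.5294980394883983
dn(u+v) = (dn u·dn v − m·sn u·sn v·cn u·cn v)/D = 0.8107903798775754/0.978812693136548 = 0.8283406882265135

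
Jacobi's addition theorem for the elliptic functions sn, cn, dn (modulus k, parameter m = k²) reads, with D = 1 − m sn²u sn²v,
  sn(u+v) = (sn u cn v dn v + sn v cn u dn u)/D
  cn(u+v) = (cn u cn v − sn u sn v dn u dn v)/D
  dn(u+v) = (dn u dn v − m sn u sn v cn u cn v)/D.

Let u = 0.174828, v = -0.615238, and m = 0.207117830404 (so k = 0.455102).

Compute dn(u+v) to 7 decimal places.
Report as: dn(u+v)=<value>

sn u = 0.1737582750479972, cn u = 0.9847883335277406, dn u = 0.9968684523422164
sn v = -0.5710682208324027, cn v = 0.8209026051580749, dn v = 0.9656370738108068
m = k² = 0.207117830404
D = 1 − m·sn²u·sn²v = 0.9979606842793532
dn(u+v) = (dn u·dn v − m·sn u·sn v·cn u·cn v)/D = 0.9792275675991611/0.9979606842793532 = 0.9812286025138159

dn(u+v)=0.9812286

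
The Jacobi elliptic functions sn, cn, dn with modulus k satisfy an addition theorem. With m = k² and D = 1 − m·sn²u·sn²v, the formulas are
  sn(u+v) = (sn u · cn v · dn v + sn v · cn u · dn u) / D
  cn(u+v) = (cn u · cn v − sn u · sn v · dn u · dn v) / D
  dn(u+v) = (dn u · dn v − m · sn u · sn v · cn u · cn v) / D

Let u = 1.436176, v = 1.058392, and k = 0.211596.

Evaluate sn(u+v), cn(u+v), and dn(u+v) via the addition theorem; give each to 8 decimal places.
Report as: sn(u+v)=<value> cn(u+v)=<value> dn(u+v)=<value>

sn(u+v)=0.62952249 cn(u+v)=-0.77698226 dn(u+v)=0.99108858

sn u = 0.9888860235991262, cn u = 0.1486755942658662, dn u = 0.9778633910713756
sn v = 0.8680849266224688, cn v = 0.4964157130579803, dn v = 0.982985475979559
m = k² = 0.044772867216
D = 1 − m·sn²u·sn²v = 0.9670062396753006
sn(u+v) = (sn u·cn v·dn v + sn v·cn u·dn u)/D = 0.6087521794315997/0.9670062396753006 = 0.6295224937080089
cn(u+v) = (cn u·cn v − sn u·sn v·dn u·dn v)/D = -0.7513466920192317/0.9670062396753006 = -0.776982258430429
dn(u+v) = (dn u·dn v − m·sn u·sn v·cn u·cn v)/D = 0.9583888425590401/0.9670062396753006 = 0.9910885816836569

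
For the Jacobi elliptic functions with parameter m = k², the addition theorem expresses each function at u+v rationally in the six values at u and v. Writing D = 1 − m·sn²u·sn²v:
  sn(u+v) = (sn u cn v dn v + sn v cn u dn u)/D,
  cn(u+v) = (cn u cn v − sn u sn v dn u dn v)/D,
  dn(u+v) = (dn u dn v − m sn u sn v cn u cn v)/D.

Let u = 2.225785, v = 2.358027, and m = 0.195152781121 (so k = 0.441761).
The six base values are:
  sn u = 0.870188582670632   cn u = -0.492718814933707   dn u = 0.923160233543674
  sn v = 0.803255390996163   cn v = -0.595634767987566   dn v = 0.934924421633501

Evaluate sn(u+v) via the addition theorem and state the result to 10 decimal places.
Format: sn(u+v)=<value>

sn(u+v)=-0.9395345997

m = k² = 0.195152781121
D = 1 − m·sn²u·sn²v = 0.9046526110904041
sn(u+v) = (sn u·cn v·dn v + sn v·cn u·dn u)/D = -0.8499524288354757/0.9046526110904041 = -0.9395345997078407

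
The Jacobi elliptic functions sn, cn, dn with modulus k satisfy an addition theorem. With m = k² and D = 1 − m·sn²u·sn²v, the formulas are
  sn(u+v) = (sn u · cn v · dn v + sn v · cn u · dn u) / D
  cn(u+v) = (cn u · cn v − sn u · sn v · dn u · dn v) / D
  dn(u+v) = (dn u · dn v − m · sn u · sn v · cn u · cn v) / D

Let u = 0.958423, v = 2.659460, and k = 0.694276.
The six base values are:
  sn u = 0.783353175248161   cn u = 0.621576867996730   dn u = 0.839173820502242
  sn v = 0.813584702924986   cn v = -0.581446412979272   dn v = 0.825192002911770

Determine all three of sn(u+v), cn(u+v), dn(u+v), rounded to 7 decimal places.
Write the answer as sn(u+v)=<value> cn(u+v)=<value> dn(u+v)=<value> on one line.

m = k² = 0.482019164176
D = 1 − m·sn²u·sn²v = 0.8042124506966424
sn(u+v) = (sn u·cn v·dn v + sn v·cn u·dn u)/D = 0.04851804349255404/0.8042124506966424 = 0.06032988354075554
cn(u+v) = (cn u·cn v − sn u·sn v·dn u·dn v)/D = -0.8027475725974848/0.8042124506966424 = -0.9981784936332574
dn(u+v) = (dn u·dn v − m·sn u·sn v·cn u·cn v)/D = 0.8035066847765762/0.8042124506966424 = 0.9991224135867894

sn(u+v)=0.0603299 cn(u+v)=-0.9981785 dn(u+v)=0.9991224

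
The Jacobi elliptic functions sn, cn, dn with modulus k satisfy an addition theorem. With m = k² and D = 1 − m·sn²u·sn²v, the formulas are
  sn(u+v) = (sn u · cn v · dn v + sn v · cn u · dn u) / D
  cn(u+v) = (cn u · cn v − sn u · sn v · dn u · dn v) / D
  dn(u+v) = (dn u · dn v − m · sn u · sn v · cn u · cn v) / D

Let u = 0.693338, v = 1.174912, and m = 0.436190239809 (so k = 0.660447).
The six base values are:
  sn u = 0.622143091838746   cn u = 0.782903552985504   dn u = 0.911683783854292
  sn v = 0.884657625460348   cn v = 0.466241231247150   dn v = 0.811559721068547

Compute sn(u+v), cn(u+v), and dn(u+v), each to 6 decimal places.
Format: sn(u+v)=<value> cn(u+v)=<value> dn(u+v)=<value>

m = k² = 0.436190239809
D = 1 − m·sn²u·sn²v = 0.8678683188800238
sn(u+v) = (sn u·cn v·dn v + sn v·cn u·dn u)/D = 0.8668417685939155/0.8678683188800238 = 0.9988171589355479
cn(u+v) = (cn u·cn v − sn u·sn v·dn u·dn v)/D = -0.04219913668087756/0.8678683188800238 = -0.04862389346731214
dn(u+v) = (dn u·dn v − m·sn u·sn v·cn u·cn v)/D = 0.6522543075826702/0.8678683188800238 = 0.7515590711093112

sn(u+v)=0.998817 cn(u+v)=-0.048624 dn(u+v)=0.751559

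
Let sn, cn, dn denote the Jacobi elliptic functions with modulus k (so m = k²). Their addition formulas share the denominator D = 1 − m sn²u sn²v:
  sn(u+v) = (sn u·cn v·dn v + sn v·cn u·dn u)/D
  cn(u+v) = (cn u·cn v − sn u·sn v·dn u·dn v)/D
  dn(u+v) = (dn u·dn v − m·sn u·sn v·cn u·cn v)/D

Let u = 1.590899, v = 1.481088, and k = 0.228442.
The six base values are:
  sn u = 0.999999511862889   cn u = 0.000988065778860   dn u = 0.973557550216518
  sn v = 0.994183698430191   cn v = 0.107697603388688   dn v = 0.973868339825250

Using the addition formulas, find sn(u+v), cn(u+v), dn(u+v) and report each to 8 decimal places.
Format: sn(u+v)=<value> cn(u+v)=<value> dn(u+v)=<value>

m = k² = 0.052185747364
D = 1 − m·sn²u·sn²v = 0.9484195936706471
sn(u+v) = (sn u·cn v·dn v + sn v·cn u·dn u)/D = 0.1058395789902664/0.9484195936706471 = 0.11159573220186
cn(u+v) = (cn u·cn v − sn u·sn v·dn u·dn v)/D = -0.9424954690488217/0.9484195936706471 = -0.993753688070807
dn(u+v) = (dn u·dn v − m·sn u·sn v·cn u·cn v)/D = 0.9481113542492564/0.9484195936706471 = 0.9996749967804886

sn(u+v)=0.11159573 cn(u+v)=-0.99375369 dn(u+v)=0.99967500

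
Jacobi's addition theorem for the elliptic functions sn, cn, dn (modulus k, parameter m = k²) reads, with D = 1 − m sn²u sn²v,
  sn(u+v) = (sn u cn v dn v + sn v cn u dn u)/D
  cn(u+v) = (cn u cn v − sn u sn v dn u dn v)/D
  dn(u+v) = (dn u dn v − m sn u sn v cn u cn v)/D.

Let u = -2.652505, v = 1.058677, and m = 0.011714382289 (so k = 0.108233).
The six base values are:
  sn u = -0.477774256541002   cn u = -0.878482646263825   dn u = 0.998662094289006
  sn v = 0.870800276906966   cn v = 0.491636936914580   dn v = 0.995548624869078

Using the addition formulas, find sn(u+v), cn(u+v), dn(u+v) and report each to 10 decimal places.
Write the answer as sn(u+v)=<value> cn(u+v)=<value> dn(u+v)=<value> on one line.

sn(u+v)=-0.9998326914 cn(u+v)=-0.0182917817 dn(u+v)=0.9941275256

m = k² = 0.011714382289
D = 1 − m·sn²u·sn²v = 0.9979723079406274
sn(u+v) = (sn u·cn v·dn v + sn v·cn u·dn u)/D = -0.9978053385569028/0.9979723079406274 = -0.9998326913658866
cn(u+v) = (cn u·cn v − sn u·sn v·dn u·dn v)/D = -0.01825469155277523/0.9979723079406274 = -0.01829178165318517
dn(u+v) = (dn u·dn v − m·sn u·sn v·cn u·cn v)/D = 0.9921117411415126/0.9979723079406274 = 0.9941275256312388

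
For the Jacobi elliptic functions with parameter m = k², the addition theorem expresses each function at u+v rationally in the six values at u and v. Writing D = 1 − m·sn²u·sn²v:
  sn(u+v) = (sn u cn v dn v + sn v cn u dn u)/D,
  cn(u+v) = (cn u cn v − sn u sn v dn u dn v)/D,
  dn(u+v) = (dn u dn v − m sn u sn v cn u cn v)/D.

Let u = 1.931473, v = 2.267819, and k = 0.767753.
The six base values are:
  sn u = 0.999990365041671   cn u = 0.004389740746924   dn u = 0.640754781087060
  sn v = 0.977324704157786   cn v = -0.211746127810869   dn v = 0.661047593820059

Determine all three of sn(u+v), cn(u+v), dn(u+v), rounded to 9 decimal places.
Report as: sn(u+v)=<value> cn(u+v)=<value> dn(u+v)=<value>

sn(u+v)=-0.314017378 cn(u+v)=-0.949417235 dn(u+v)=0.970503313

m = k² = 0.589444669009
D = 1 − m·sn²u·sn²v = 0.4369947705159373
sn(u+v) = (sn u·cn v·dn v + sn v·cn u·dn u)/D = -0.1372239521512971/0.4369947705159373 = -0.3140173782612634
cn(u+v) = (cn u·cn v − sn u·sn v·dn u·dn v)/D = -0.4148903667407273/0.4369947705159373 = -0.9494172350183678
dn(u+v) = (dn u·dn v − m·sn u·sn v·cn u·cn v)/D = 0.4241048724952835/0.4369947705159373 = 0.9705033128761808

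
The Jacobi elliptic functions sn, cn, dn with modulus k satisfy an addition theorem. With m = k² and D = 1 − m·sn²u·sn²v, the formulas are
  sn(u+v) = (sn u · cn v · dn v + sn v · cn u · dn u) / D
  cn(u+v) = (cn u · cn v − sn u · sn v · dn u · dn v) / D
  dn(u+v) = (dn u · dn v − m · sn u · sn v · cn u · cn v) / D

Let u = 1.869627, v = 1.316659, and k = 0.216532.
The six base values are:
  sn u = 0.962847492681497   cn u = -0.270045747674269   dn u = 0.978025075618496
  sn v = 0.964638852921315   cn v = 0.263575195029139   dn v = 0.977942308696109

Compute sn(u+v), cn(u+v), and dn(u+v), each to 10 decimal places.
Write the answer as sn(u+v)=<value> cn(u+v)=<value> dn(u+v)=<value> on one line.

sn(u+v)=-0.0068650438 cn(u+v)=-0.9999764353 dn(u+v)=0.9999988952

m = k² = 0.046886107024
D = 1 − m·sn²u·sn²v = 0.9595527795237535
sn(u+v) = (sn u·cn v·dn v + sn v·cn u·dn u)/D = -0.006587371874252616/0.9595527795237535 = -0.006865043815017731
cn(u+v) = (cn u·cn v − sn u·sn v·dn u·dn v)/D = -0.959530167959065/0.9595527795237535 = -0.9999764353090616
dn(u+v) = (dn u·dn v − m·sn u·sn v·cn u·cn v)/D = 0.9595517193674172/0.9595527795237535 = 0.9999988951557861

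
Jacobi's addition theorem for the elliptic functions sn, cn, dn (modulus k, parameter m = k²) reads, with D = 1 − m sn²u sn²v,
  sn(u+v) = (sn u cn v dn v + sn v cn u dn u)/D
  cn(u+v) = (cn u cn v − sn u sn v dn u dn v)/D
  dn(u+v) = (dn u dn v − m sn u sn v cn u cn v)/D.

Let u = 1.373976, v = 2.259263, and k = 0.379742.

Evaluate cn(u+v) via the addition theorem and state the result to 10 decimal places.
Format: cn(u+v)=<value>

cn(u+v)=-0.9334077801

sn u = 0.9714396037642918, cn u = 0.2372869491528681, dn u = 0.9294705120537332
sn v = 0.8337630256006163, cn v = -0.5521224657096521, dn v = 0.9485541860161839
m = k² = 0.144203986564
D = 1 − m·sn²u·sn²v = 0.905399345714571
cn(u+v) = (cn u·cn v − sn u·sn v·dn u·dn v)/D = -0.8451067933650592/0.905399345714571 = -0.9334077800752916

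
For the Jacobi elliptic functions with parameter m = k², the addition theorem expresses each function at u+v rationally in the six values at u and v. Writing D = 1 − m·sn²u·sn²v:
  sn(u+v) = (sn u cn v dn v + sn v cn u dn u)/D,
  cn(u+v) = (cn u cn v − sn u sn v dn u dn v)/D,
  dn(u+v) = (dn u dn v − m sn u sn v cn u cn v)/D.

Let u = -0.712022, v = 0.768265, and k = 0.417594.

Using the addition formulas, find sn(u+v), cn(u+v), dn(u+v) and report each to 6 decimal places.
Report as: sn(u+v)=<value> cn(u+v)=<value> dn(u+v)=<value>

sn u = -0.6461808298799385, cn u = 0.7631843388694988, dn u = 0.9629048273630697
sn v = 0.686445363038784, cn v = 0.7271813828492531, dn v = 0.9580337386669375
m = k² = 0.174384748836
D = 1 − m·sn²u·sn²v = 0.9656893780145696
sn(u+v) = (sn u·cn v·dn v + sn v·cn u·dn u)/D = 0.05427965532398027/0.9656893780145696 = 0.05620819340021915
cn(u+v) = (cn u·cn v − sn u·sn v·dn u·dn v)/D = 0.9641626905393489/0.9656893780145696 = 0.9984190698272362
dn(u+v) = (dn u·dn v − m·sn u·sn v·cn u·cn v)/D = 0.9654233207982415/0.9656893780145696 = 0.999724489859384

sn(u+v)=0.056208 cn(u+v)=0.998419 dn(u+v)=0.999724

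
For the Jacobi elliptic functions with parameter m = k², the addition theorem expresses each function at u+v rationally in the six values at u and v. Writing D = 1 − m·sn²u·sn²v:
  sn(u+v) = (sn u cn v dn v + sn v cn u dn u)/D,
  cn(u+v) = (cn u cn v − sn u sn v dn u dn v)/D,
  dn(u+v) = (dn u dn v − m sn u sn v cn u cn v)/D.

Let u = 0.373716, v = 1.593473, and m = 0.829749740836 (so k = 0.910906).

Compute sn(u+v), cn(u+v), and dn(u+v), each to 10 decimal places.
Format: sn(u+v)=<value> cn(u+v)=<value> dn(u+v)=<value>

sn u = 0.3585674107055622, cn u = 0.9335038360820531, dn u = 0.9451553247541893
sn v = 0.946971340081205, cn v = 0.3213180372540683, dn v = 0.5058833900910994
m = k² = 0.829749740836
D = 1 − m·sn²u·sn²v = 0.904332940286696
sn(u+v) = (sn u·cn v·dn v + sn v·cn u·dn u)/D = 0.8938035483587376/0.904332940286696 = 0.9883567307361154
cn(u+v) = (cn u·cn v − sn u·sn v·dn u·dn v)/D = 0.1375982697162678/0.904332940286696 = 0.152154437360919
dn(u+v) = (dn u·dn v − m·sn u·sn v·cn u·cn v)/D = 0.3936287911050528/0.904332940286696 = 0.4352697702024021

sn(u+v)=0.9883567307 cn(u+v)=0.1521544374 dn(u+v)=0.4352697702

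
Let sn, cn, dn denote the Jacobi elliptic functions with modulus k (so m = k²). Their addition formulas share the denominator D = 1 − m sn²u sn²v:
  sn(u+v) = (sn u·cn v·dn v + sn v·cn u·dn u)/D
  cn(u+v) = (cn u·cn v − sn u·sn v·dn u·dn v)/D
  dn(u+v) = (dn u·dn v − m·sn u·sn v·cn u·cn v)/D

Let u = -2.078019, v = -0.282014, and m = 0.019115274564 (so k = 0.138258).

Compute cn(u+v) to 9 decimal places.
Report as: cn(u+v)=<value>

sn u = -0.8798685798351123, cn u = -0.4752170895695383, dn u = 0.9925731975027108
sn v = -0.2782231063397475, cn v = 0.9605164772655707, dn v = 0.9992598876039477
m = k² = 0.019115274564
D = 1 − m·sn²u·sn²v = 0.9988544803342483
cn(u+v) = (cn u·cn v − sn u·sn v·dn u·dn v)/D = -0.6992557009623732/0.9988544803342483 = -0.7000576307455517

cn(u+v)=-0.700057631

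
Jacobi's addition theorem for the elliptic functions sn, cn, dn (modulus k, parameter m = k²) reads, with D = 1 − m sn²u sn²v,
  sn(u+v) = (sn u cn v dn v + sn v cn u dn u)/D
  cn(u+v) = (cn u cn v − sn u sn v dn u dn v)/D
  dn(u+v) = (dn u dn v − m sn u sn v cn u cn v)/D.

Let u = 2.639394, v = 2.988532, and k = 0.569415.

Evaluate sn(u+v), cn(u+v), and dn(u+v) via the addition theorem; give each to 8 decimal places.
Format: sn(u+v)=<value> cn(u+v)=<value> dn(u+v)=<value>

sn u = 0.7114954559717724, cn u = -0.7026906973423796, dn u = 0.9142563489269701
sn v = 0.4465085092058317, cn v = -0.8947793868919789, dn v = 0.9671388874664788
m = k² = 0.324233442225
D = 1 − m·sn²u·sn²v = 0.9672763643859516
sn(u+v) = (sn u·cn v·dn v + sn v·cn u·dn u)/D = -0.9025657223220382/0.9672763643859516 = -0.9331001516769273
cn(u+v) = (cn u·cn v − sn u·sn v·dn u·dn v)/D = 0.3478486481057554/0.9672763643859516 = 0.3596166110463966
dn(u+v) = (dn u·dn v − m·sn u·sn v·cn u·cn v)/D = 0.8194479453428283/0.9672763643859516 = 0.8471704421962506

sn(u+v)=-0.93310015 cn(u+v)=0.35961661 dn(u+v)=0.84717044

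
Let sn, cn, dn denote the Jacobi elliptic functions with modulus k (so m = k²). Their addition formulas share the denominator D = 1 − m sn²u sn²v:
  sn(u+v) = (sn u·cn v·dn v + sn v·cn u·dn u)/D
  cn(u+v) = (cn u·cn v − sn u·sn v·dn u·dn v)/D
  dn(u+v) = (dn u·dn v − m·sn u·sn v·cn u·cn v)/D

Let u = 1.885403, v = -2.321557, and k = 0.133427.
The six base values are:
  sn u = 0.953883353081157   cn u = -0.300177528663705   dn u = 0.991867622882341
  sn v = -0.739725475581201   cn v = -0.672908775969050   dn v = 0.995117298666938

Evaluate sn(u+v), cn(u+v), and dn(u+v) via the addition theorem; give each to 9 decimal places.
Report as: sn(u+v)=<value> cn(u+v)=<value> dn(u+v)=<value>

sn(u+v)=-0.422241870 cn(u+v)=0.906483206 dn(u+v)=0.998411727

m = k² = 0.017802764329
D = 1 − m·sn²u·sn²v = 0.9911362166275252
sn(u+v) = (sn u·cn v·dn v + sn v·cn u·dn u)/D = -0.4184992091704212/0.9911362166275252 = -0.4222418696336425
cn(u+v) = (cn u·cn v − sn u·sn v·dn u·dn v)/D = 0.8984483356512252/0.9911362166275252 = 0.9064832064237517
dn(u+v) = (dn u·dn v − m·sn u·sn v·cn u·cn v)/D = 0.98956202205521/0.9911362166275252 = 0.9984117273227371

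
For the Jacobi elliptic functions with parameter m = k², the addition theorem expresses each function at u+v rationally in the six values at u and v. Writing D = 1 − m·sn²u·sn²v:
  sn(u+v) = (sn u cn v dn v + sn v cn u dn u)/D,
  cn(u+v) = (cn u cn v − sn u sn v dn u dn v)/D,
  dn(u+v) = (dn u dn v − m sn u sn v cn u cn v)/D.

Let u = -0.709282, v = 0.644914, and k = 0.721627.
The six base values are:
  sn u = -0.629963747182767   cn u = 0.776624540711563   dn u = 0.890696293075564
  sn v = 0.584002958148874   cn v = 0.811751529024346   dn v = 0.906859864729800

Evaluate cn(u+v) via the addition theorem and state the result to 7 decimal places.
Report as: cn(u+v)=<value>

m = k² = 0.520745527129
D = 1 − m·sn²u·sn²v = 0.929516614292787
cn(u+v) = (cn u·cn v − sn u·sn v·dn u·dn v)/D = 0.92759305649259/0.929516614292787 = 0.9979305826591809

cn(u+v)=0.9979306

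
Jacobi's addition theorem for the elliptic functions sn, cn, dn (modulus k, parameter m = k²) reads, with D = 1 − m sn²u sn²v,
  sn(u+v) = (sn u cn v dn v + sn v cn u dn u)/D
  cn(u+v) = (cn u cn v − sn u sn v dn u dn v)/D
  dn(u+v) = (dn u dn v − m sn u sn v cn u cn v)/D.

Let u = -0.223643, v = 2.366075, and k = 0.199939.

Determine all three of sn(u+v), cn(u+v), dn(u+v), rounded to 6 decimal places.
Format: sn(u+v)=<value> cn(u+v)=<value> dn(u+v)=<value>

sn u = -0.2217114209670391, cn u = 0.9751123247158639, dn u = 0.9990169973803669
sn v = 0.7205277850558268, cn v = -0.6934260674091682, dn v = 0.9895687212203905
m = k² = 0.039975603721
D = 1 − m·sn²u·sn²v = 0.9989798298132837
sn(u+v) = (sn u·cn v·dn v + sn v·cn u·dn u)/D = 0.8540416392154244/0.9989798298132837 = 0.854913796783115
cn(u+v) = (cn u·cn v − sn u·sn v·dn u·dn v)/D = -0.518240850242441/0.9989798298132837 = -0.5187700840159143
dn(u+v) = (dn u·dn v − m·sn u·sn v·cn u·cn v)/D = 0.984277912911258/0.9989798298132837 = 0.9852830693240587

sn(u+v)=0.854914 cn(u+v)=-0.518770 dn(u+v)=0.985283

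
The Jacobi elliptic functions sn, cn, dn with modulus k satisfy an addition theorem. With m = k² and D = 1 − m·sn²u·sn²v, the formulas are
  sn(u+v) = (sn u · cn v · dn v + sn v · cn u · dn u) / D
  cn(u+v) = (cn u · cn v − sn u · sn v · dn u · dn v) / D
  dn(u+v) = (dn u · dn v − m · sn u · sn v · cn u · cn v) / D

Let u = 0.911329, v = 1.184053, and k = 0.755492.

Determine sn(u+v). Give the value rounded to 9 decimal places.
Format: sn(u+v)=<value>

sn(u+v)=0.993304791

sn u = 0.7519067762320249, cn u = 0.6592694440487619, dn u = 0.8229874500224764
sn v = 0.8749065822934109, cn v = 0.4842917222704339, dn v = 0.7503991808903754
m = k² = 0.570768162064
D = 1 − m·sn²u·sn²v = 0.7529919511629615
sn(u+v) = (sn u·cn v·dn v + sn v·cn u·dn u)/D = 0.7479505124710396/0.7529919511629615 = 0.9933047907296543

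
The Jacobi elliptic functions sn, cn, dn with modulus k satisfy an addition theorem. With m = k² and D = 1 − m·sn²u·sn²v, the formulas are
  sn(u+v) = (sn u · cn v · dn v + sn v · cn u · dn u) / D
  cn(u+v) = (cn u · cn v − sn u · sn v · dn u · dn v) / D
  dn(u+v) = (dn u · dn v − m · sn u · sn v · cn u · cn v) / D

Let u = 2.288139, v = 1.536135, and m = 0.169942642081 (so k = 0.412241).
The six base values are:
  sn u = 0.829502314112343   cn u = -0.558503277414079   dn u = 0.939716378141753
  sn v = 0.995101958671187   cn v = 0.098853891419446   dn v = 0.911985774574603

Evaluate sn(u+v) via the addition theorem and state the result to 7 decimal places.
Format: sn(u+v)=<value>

m = k² = 0.169942642081
D = 1 − m·sn²u·sn²v = 0.8842095526212076
sn(u+v) = (sn u·cn v·dn v + sn v·cn u·dn u)/D = -0.4474816086685875/0.8842095526212076 = -0.5060809480535969

sn(u+v)=-0.5060809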